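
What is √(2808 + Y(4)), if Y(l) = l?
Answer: 2*√703 ≈ 53.028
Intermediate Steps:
√(2808 + Y(4)) = √(2808 + 4) = √2812 = 2*√703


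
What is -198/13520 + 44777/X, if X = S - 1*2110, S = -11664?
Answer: -152028073/46556120 ≈ -3.2655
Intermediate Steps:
X = -13774 (X = -11664 - 1*2110 = -11664 - 2110 = -13774)
-198/13520 + 44777/X = -198/13520 + 44777/(-13774) = -198*1/13520 + 44777*(-1/13774) = -99/6760 - 44777/13774 = -152028073/46556120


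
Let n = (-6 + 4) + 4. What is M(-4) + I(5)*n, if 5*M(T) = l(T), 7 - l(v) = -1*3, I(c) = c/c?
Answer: 4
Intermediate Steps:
n = 2 (n = -2 + 4 = 2)
I(c) = 1
l(v) = 10 (l(v) = 7 - (-1)*3 = 7 - 1*(-3) = 7 + 3 = 10)
M(T) = 2 (M(T) = (1/5)*10 = 2)
M(-4) + I(5)*n = 2 + 1*2 = 2 + 2 = 4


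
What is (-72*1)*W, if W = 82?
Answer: -5904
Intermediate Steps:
(-72*1)*W = -72*1*82 = -72*82 = -5904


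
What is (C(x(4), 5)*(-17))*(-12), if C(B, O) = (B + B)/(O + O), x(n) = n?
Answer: 816/5 ≈ 163.20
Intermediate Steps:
C(B, O) = B/O (C(B, O) = (2*B)/((2*O)) = (2*B)*(1/(2*O)) = B/O)
(C(x(4), 5)*(-17))*(-12) = ((4/5)*(-17))*(-12) = ((4*(⅕))*(-17))*(-12) = ((⅘)*(-17))*(-12) = -68/5*(-12) = 816/5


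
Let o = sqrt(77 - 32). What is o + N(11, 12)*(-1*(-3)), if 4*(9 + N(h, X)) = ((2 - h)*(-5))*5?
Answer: 567/4 + 3*sqrt(5) ≈ 148.46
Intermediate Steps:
N(h, X) = -43/2 + 25*h/4 (N(h, X) = -9 + (((2 - h)*(-5))*5)/4 = -9 + ((-10 + 5*h)*5)/4 = -9 + (-50 + 25*h)/4 = -9 + (-25/2 + 25*h/4) = -43/2 + 25*h/4)
o = 3*sqrt(5) (o = sqrt(45) = 3*sqrt(5) ≈ 6.7082)
o + N(11, 12)*(-1*(-3)) = 3*sqrt(5) + (-43/2 + (25/4)*11)*(-1*(-3)) = 3*sqrt(5) + (-43/2 + 275/4)*3 = 3*sqrt(5) + (189/4)*3 = 3*sqrt(5) + 567/4 = 567/4 + 3*sqrt(5)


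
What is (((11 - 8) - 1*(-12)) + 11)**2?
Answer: 676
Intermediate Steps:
(((11 - 8) - 1*(-12)) + 11)**2 = ((3 + 12) + 11)**2 = (15 + 11)**2 = 26**2 = 676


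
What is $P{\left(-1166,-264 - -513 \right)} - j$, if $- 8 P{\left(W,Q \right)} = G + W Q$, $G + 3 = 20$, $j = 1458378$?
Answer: $- \frac{11376707}{8} \approx -1.4221 \cdot 10^{6}$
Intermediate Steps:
$G = 17$ ($G = -3 + 20 = 17$)
$P{\left(W,Q \right)} = - \frac{17}{8} - \frac{Q W}{8}$ ($P{\left(W,Q \right)} = - \frac{17 + W Q}{8} = - \frac{17 + Q W}{8} = - \frac{17}{8} - \frac{Q W}{8}$)
$P{\left(-1166,-264 - -513 \right)} - j = \left(- \frac{17}{8} - \frac{1}{8} \left(-264 - -513\right) \left(-1166\right)\right) - 1458378 = \left(- \frac{17}{8} - \frac{1}{8} \left(-264 + 513\right) \left(-1166\right)\right) - 1458378 = \left(- \frac{17}{8} - \frac{249}{8} \left(-1166\right)\right) - 1458378 = \left(- \frac{17}{8} + \frac{145167}{4}\right) - 1458378 = \frac{290317}{8} - 1458378 = - \frac{11376707}{8}$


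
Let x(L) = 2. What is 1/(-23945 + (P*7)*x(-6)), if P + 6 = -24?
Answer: -1/24365 ≈ -4.1042e-5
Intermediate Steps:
P = -30 (P = -6 - 24 = -30)
1/(-23945 + (P*7)*x(-6)) = 1/(-23945 - 30*7*2) = 1/(-23945 - 210*2) = 1/(-23945 - 420) = 1/(-24365) = -1/24365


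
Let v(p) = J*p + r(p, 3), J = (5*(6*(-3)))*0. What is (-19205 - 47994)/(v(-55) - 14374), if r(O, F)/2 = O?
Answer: 67199/14484 ≈ 4.6395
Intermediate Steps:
r(O, F) = 2*O
J = 0 (J = (5*(-18))*0 = -90*0 = 0)
v(p) = 2*p (v(p) = 0*p + 2*p = 0 + 2*p = 2*p)
(-19205 - 47994)/(v(-55) - 14374) = (-19205 - 47994)/(2*(-55) - 14374) = -67199/(-110 - 14374) = -67199/(-14484) = -67199*(-1/14484) = 67199/14484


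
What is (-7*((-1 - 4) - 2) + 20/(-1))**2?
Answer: 841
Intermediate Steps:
(-7*((-1 - 4) - 2) + 20/(-1))**2 = (-7*(-5 - 2) + 20*(-1))**2 = (-7*(-7) - 20)**2 = (49 - 20)**2 = 29**2 = 841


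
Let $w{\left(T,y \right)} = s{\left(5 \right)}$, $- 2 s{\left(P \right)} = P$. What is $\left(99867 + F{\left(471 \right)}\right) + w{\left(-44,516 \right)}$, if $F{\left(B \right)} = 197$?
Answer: $\frac{200123}{2} \approx 1.0006 \cdot 10^{5}$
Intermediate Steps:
$s{\left(P \right)} = - \frac{P}{2}$
$w{\left(T,y \right)} = - \frac{5}{2}$ ($w{\left(T,y \right)} = \left(- \frac{1}{2}\right) 5 = - \frac{5}{2}$)
$\left(99867 + F{\left(471 \right)}\right) + w{\left(-44,516 \right)} = \left(99867 + 197\right) - \frac{5}{2} = 100064 - \frac{5}{2} = \frac{200123}{2}$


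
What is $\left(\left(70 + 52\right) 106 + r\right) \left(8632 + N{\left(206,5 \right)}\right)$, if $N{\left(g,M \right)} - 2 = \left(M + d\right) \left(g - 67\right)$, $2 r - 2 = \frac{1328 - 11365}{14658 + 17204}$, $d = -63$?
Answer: $\frac{117850941065}{15931} \approx 7.3976 \cdot 10^{6}$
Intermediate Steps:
$r = \frac{53687}{63724}$ ($r = 1 + \frac{\left(1328 - 11365\right) \frac{1}{14658 + 17204}}{2} = 1 + \frac{\left(-10037\right) \frac{1}{31862}}{2} = 1 + \frac{1}{2} \left(- \frac{10037}{31862}\right) = 1 - \frac{10037}{63724} = \frac{53687}{63724} \approx 0.84249$)
$N{\left(g,M \right)} = 2 + \left(-67 + g\right) \left(-63 + M\right)$ ($N{\left(g,M \right)} = 2 + \left(M - 63\right) \left(g - 67\right) = 2 + \left(-63 + M\right) \left(-67 + g\right) = 2 + \left(-67 + g\right) \left(-63 + M\right)$)
$\left(\left(70 + 52\right) 106 + r\right) \left(8632 + N{\left(206,5 \right)}\right) = \left(\left(70 + 52\right) 106 + \frac{53687}{63724}\right) \left(8632 + \left(4223 - 335 - 12978 + 5 \cdot 206\right)\right) = \left(122 \cdot 106 + \frac{53687}{63724}\right) \left(8632 + \left(4223 - 335 - 12978 + 1030\right)\right) = \left(12932 + \frac{53687}{63724}\right) \left(8632 - 8060\right) = \frac{824132455}{63724} \cdot 572 = \frac{117850941065}{15931}$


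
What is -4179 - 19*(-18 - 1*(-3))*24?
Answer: 2661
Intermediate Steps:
-4179 - 19*(-18 - 1*(-3))*24 = -4179 - 19*(-18 + 3)*24 = -4179 - 19*(-15)*24 = -4179 - (-285)*24 = -4179 - 1*(-6840) = -4179 + 6840 = 2661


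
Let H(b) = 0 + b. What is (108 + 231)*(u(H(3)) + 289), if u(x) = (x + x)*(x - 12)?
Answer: 79665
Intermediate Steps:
H(b) = b
u(x) = 2*x*(-12 + x) (u(x) = (2*x)*(-12 + x) = 2*x*(-12 + x))
(108 + 231)*(u(H(3)) + 289) = (108 + 231)*(2*3*(-12 + 3) + 289) = 339*(2*3*(-9) + 289) = 339*(-54 + 289) = 339*235 = 79665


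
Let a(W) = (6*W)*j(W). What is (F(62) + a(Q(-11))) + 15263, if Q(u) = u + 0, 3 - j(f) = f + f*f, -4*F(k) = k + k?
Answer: 22294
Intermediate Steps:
F(k) = -k/2 (F(k) = -(k + k)/4 = -k/2)
j(f) = 3 - f - f² (j(f) = 3 - (f + f*f) = 3 - (f + f²) = 3 + (-f - f²) = 3 - f - f²)
Q(u) = u
a(W) = 6*W*(3 - W - W²) (a(W) = (6*W)*(3 - W - W²) = 6*W*(3 - W - W²))
(F(62) + a(Q(-11))) + 15263 = (-½*62 + 6*(-11)*(3 - 1*(-11) - 1*(-11)²)) + 15263 = (-31 + 6*(-11)*(3 + 11 - 1*121)) + 15263 = (-31 + 6*(-11)*(3 + 11 - 121)) + 15263 = (-31 + 6*(-11)*(-107)) + 15263 = (-31 + 7062) + 15263 = 7031 + 15263 = 22294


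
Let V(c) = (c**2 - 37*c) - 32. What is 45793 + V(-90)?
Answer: 57191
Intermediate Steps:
V(c) = -32 + c**2 - 37*c
45793 + V(-90) = 45793 + (-32 + (-90)**2 - 37*(-90)) = 45793 + (-32 + 8100 + 3330) = 45793 + 11398 = 57191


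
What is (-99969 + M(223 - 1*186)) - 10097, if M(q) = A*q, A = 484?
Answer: -92158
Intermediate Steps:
M(q) = 484*q
(-99969 + M(223 - 1*186)) - 10097 = (-99969 + 484*(223 - 1*186)) - 10097 = (-99969 + 484*(223 - 186)) - 10097 = (-99969 + 484*37) - 10097 = (-99969 + 17908) - 10097 = -82061 - 10097 = -92158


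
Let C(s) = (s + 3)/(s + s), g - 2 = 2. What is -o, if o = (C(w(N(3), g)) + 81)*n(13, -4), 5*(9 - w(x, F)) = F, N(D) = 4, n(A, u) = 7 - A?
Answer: 20094/41 ≈ 490.10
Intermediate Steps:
g = 4 (g = 2 + 2 = 4)
w(x, F) = 9 - F/5
C(s) = (3 + s)/(2*s) (C(s) = (3 + s)/((2*s)) = (3 + s)*(1/(2*s)) = (3 + s)/(2*s))
o = -20094/41 (o = ((3 + (9 - ⅕*4))/(2*(9 - ⅕*4)) + 81)*(7 - 1*13) = ((3 + (9 - ⅘))/(2*(9 - ⅘)) + 81)*(7 - 13) = ((3 + 41/5)/(2*(41/5)) + 81)*(-6) = ((½)*(5/41)*(56/5) + 81)*(-6) = (28/41 + 81)*(-6) = (3349/41)*(-6) = -20094/41 ≈ -490.10)
-o = -1*(-20094/41) = 20094/41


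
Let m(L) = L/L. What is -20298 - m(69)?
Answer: -20299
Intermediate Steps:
m(L) = 1
-20298 - m(69) = -20298 - 1*1 = -20298 - 1 = -20299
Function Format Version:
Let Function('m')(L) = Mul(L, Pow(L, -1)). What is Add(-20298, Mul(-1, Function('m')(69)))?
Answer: -20299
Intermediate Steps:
Function('m')(L) = 1
Add(-20298, Mul(-1, Function('m')(69))) = Add(-20298, Mul(-1, 1)) = Add(-20298, -1) = -20299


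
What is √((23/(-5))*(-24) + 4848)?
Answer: 2*√30990/5 ≈ 70.416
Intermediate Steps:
√((23/(-5))*(-24) + 4848) = √((23*(-⅕))*(-24) + 4848) = √(-23/5*(-24) + 4848) = √(552/5 + 4848) = √(24792/5) = 2*√30990/5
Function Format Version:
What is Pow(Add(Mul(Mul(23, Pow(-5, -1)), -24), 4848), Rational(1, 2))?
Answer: Mul(Rational(2, 5), Pow(30990, Rational(1, 2))) ≈ 70.416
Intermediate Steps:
Pow(Add(Mul(Mul(23, Pow(-5, -1)), -24), 4848), Rational(1, 2)) = Pow(Add(Mul(Mul(23, Rational(-1, 5)), -24), 4848), Rational(1, 2)) = Pow(Add(Mul(Rational(-23, 5), -24), 4848), Rational(1, 2)) = Pow(Add(Rational(552, 5), 4848), Rational(1, 2)) = Pow(Rational(24792, 5), Rational(1, 2)) = Mul(Rational(2, 5), Pow(30990, Rational(1, 2)))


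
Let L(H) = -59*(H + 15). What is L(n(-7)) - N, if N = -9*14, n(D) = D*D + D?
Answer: -3237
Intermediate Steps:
n(D) = D + D² (n(D) = D² + D = D + D²)
L(H) = -885 - 59*H (L(H) = -59*(15 + H) = -885 - 59*H)
N = -126
L(n(-7)) - N = (-885 - (-413)*(1 - 7)) - 1*(-126) = (-885 - (-413)*(-6)) + 126 = (-885 - 59*42) + 126 = (-885 - 2478) + 126 = -3363 + 126 = -3237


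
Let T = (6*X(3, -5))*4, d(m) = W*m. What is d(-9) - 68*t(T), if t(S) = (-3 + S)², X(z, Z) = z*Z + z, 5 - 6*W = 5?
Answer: -5758308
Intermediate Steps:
W = 0 (W = ⅚ - ⅙*5 = ⅚ - ⅚ = 0)
X(z, Z) = z + Z*z (X(z, Z) = Z*z + z = z + Z*z)
d(m) = 0 (d(m) = 0*m = 0)
T = -288 (T = (6*(3*(1 - 5)))*4 = (6*(3*(-4)))*4 = (6*(-12))*4 = -72*4 = -288)
d(-9) - 68*t(T) = 0 - 68*(-3 - 288)² = 0 - 68*(-291)² = 0 - 68*84681 = 0 - 5758308 = -5758308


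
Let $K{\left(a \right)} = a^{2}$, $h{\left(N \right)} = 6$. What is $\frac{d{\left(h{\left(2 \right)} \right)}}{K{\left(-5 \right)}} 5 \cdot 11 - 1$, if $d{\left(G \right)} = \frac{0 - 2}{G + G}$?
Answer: $- \frac{41}{30} \approx -1.3667$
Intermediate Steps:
$d{\left(G \right)} = - \frac{1}{G}$ ($d{\left(G \right)} = - \frac{2}{2 G} = - 2 \frac{1}{2 G} = - \frac{1}{G}$)
$\frac{d{\left(h{\left(2 \right)} \right)}}{K{\left(-5 \right)}} 5 \cdot 11 - 1 = \frac{\left(-1\right) \frac{1}{6}}{\left(-5\right)^{2}} \cdot 5 \cdot 11 - 1 = \frac{\left(-1\right) \frac{1}{6}}{25} \cdot 55 - 1 = \left(- \frac{1}{6}\right) \frac{1}{25} \cdot 55 - 1 = \left(- \frac{1}{150}\right) 55 - 1 = - \frac{11}{30} - 1 = - \frac{41}{30}$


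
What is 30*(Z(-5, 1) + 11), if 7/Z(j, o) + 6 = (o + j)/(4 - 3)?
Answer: 309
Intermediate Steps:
Z(j, o) = 7/(-6 + j + o) (Z(j, o) = 7/(-6 + (o + j)/(4 - 3)) = 7/(-6 + (j + o)/1) = 7/(-6 + (j + o)*1) = 7/(-6 + (j + o)) = 7/(-6 + j + o))
30*(Z(-5, 1) + 11) = 30*(7/(-6 - 5 + 1) + 11) = 30*(7/(-10) + 11) = 30*(7*(-⅒) + 11) = 30*(-7/10 + 11) = 30*(103/10) = 309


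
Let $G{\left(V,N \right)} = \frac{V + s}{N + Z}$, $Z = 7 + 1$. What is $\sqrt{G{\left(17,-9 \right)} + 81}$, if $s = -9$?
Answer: $\sqrt{73} \approx 8.544$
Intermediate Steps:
$Z = 8$
$G{\left(V,N \right)} = \frac{-9 + V}{8 + N}$ ($G{\left(V,N \right)} = \frac{V - 9}{N + 8} = \frac{-9 + V}{8 + N}$)
$\sqrt{G{\left(17,-9 \right)} + 81} = \sqrt{\frac{-9 + 17}{8 - 9} + 81} = \sqrt{\frac{1}{-1} \cdot 8 + 81} = \sqrt{\left(-1\right) 8 + 81} = \sqrt{-8 + 81} = \sqrt{73}$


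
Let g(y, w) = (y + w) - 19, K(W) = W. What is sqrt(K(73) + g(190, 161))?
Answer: 9*sqrt(5) ≈ 20.125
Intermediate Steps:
g(y, w) = -19 + w + y (g(y, w) = (w + y) - 19 = -19 + w + y)
sqrt(K(73) + g(190, 161)) = sqrt(73 + (-19 + 161 + 190)) = sqrt(73 + 332) = sqrt(405) = 9*sqrt(5)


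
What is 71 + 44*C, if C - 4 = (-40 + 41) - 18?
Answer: -501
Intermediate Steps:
C = -13 (C = 4 + ((-40 + 41) - 18) = 4 + (1 - 18) = 4 - 17 = -13)
71 + 44*C = 71 + 44*(-13) = 71 - 572 = -501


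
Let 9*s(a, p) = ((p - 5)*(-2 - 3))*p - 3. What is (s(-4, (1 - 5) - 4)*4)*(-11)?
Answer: 23012/9 ≈ 2556.9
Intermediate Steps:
s(a, p) = -⅓ + p*(25 - 5*p)/9 (s(a, p) = (((p - 5)*(-2 - 3))*p - 3)/9 = (((-5 + p)*(-5))*p - 3)/9 = ((25 - 5*p)*p - 3)/9 = (p*(25 - 5*p) - 3)/9 = (-3 + p*(25 - 5*p))/9 = -⅓ + p*(25 - 5*p)/9)
(s(-4, (1 - 5) - 4)*4)*(-11) = ((-⅓ - 5*((1 - 5) - 4)²/9 + 25*((1 - 5) - 4)/9)*4)*(-11) = ((-⅓ - 5*(-4 - 4)²/9 + 25*(-4 - 4)/9)*4)*(-11) = ((-⅓ - 5/9*(-8)² + (25/9)*(-8))*4)*(-11) = ((-⅓ - 5/9*64 - 200/9)*4)*(-11) = ((-⅓ - 320/9 - 200/9)*4)*(-11) = -523/9*4*(-11) = -2092/9*(-11) = 23012/9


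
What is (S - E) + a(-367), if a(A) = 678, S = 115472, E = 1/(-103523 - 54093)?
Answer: 18307098401/157616 ≈ 1.1615e+5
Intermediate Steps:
E = -1/157616 (E = 1/(-157616) = -1/157616 ≈ -6.3445e-6)
(S - E) + a(-367) = (115472 - 1*(-1/157616)) + 678 = (115472 + 1/157616) + 678 = 18200234753/157616 + 678 = 18307098401/157616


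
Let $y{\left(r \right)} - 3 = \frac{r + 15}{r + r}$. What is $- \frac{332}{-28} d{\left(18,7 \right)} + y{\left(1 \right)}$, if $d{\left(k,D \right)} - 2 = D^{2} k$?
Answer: $\frac{73449}{7} \approx 10493.0$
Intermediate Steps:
$d{\left(k,D \right)} = 2 + k D^{2}$ ($d{\left(k,D \right)} = 2 + D^{2} k = 2 + k D^{2}$)
$y{\left(r \right)} = 3 + \frac{15 + r}{2 r}$ ($y{\left(r \right)} = 3 + \frac{r + 15}{r + r} = 3 + \frac{15 + r}{2 r}$)
$- \frac{332}{-28} d{\left(18,7 \right)} + y{\left(1 \right)} = - \frac{332}{-28} \left(2 + 18 \cdot 7^{2}\right) + \frac{15 + 7 \cdot 1}{2 \cdot 1} = \left(-332\right) \left(- \frac{1}{28}\right) \left(2 + 18 \cdot 49\right) + \frac{1}{2} \cdot 1 \left(15 + 7\right) = \frac{83 \left(2 + 882\right)}{7} + \frac{1}{2} \cdot 1 \cdot 22 = \frac{83}{7} \cdot 884 + 11 = \frac{73372}{7} + 11 = \frac{73449}{7}$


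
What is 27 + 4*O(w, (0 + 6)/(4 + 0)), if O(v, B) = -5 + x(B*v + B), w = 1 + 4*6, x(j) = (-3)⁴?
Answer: 331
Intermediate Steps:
x(j) = 81
w = 25 (w = 1 + 24 = 25)
O(v, B) = 76 (O(v, B) = -5 + 81 = 76)
27 + 4*O(w, (0 + 6)/(4 + 0)) = 27 + 4*76 = 27 + 304 = 331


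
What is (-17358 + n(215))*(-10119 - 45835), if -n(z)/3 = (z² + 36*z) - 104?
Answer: 10012464714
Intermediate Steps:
n(z) = 312 - 108*z - 3*z² (n(z) = -3*((z² + 36*z) - 104) = -3*(-104 + z² + 36*z) = 312 - 108*z - 3*z²)
(-17358 + n(215))*(-10119 - 45835) = (-17358 + (312 - 108*215 - 3*215²))*(-10119 - 45835) = (-17358 + (312 - 23220 - 3*46225))*(-55954) = (-17358 + (312 - 23220 - 138675))*(-55954) = (-17358 - 161583)*(-55954) = -178941*(-55954) = 10012464714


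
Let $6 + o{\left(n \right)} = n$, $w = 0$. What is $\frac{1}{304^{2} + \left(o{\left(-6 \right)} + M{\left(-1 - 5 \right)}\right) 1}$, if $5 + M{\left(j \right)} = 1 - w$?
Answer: $\frac{1}{92400} \approx 1.0823 \cdot 10^{-5}$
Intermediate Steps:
$o{\left(n \right)} = -6 + n$
$M{\left(j \right)} = -4$ ($M{\left(j \right)} = -5 + \left(1 - 0\right) = -5 + \left(1 + 0\right) = -5 + 1 = -4$)
$\frac{1}{304^{2} + \left(o{\left(-6 \right)} + M{\left(-1 - 5 \right)}\right) 1} = \frac{1}{304^{2} + \left(\left(-6 - 6\right) - 4\right) 1} = \frac{1}{92416 + \left(-12 - 4\right) 1} = \frac{1}{92416 - 16} = \frac{1}{92400}$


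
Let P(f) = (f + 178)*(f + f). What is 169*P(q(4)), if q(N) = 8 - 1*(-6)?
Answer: 908544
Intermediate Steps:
q(N) = 14 (q(N) = 8 + 6 = 14)
P(f) = 2*f*(178 + f) (P(f) = (178 + f)*(2*f) = 2*f*(178 + f))
169*P(q(4)) = 169*(2*14*(178 + 14)) = 169*(2*14*192) = 169*5376 = 908544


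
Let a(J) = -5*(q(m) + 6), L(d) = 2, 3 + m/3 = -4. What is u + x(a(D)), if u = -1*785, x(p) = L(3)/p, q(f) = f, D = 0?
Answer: -58873/75 ≈ -784.97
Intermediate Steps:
m = -21 (m = -9 + 3*(-4) = -9 - 12 = -21)
a(J) = 75 (a(J) = -5*(-21 + 6) = -5*(-15) = 75)
x(p) = 2/p
u = -785
u + x(a(D)) = -785 + 2/75 = -58873/75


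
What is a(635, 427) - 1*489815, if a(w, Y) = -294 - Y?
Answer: -490536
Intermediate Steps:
a(635, 427) - 1*489815 = (-294 - 1*427) - 1*489815 = (-294 - 427) - 489815 = -721 - 489815 = -490536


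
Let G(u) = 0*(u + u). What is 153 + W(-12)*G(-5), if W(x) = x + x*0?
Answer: 153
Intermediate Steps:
G(u) = 0 (G(u) = 0*(2*u) = 0)
W(x) = x (W(x) = x + 0 = x)
153 + W(-12)*G(-5) = 153 - 12*0 = 153 + 0 = 153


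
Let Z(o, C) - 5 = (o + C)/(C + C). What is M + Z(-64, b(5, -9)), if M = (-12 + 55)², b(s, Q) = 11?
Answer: 40735/22 ≈ 1851.6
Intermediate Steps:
Z(o, C) = 5 + (C + o)/(2*C) (Z(o, C) = 5 + (o + C)/(C + C) = 5 + (C + o)/((2*C)) = 5 + (C + o)*(1/(2*C)) = 5 + (C + o)/(2*C))
M = 1849 (M = 43² = 1849)
M + Z(-64, b(5, -9)) = 1849 + (½)*(-64 + 11*11)/11 = 1849 + (½)*(1/11)*(-64 + 121) = 1849 + (½)*(1/11)*57 = 1849 + 57/22 = 40735/22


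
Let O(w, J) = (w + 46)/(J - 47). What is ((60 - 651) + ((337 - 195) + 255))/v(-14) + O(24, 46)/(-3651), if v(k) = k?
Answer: 354637/25557 ≈ 13.876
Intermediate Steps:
O(w, J) = (46 + w)/(-47 + J)
((60 - 651) + ((337 - 195) + 255))/v(-14) + O(24, 46)/(-3651) = ((60 - 651) + ((337 - 195) + 255))/(-14) + ((46 + 24)/(-47 + 46))/(-3651) = (-591 + (142 + 255))*(-1/14) + (70/(-1))*(-1/3651) = (-591 + 397)*(-1/14) - 1*70*(-1/3651) = -194*(-1/14) - 70*(-1/3651) = 97/7 + 70/3651 = 354637/25557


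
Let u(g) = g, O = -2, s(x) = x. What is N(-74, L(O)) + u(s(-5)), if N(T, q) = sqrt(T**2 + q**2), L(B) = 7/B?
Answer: -5 + sqrt(21953)/2 ≈ 69.083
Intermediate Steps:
N(-74, L(O)) + u(s(-5)) = sqrt((-74)**2 + (7/(-2))**2) - 5 = sqrt(5476 + (7*(-1/2))**2) - 5 = sqrt(5476 + (-7/2)**2) - 5 = sqrt(5476 + 49/4) - 5 = sqrt(21953/4) - 5 = sqrt(21953)/2 - 5 = -5 + sqrt(21953)/2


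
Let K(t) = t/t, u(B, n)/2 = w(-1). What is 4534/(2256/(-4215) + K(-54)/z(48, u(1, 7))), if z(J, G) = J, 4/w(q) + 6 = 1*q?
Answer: -305772960/34691 ≈ -8814.2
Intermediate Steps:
w(q) = 4/(-6 + q) (w(q) = 4/(-6 + 1*q) = 4/(-6 + q))
u(B, n) = -8/7 (u(B, n) = 2*(4/(-6 - 1)) = 2*(4/(-7)) = 2*(4*(-1/7)) = 2*(-4/7) = -8/7)
K(t) = 1
4534/(2256/(-4215) + K(-54)/z(48, u(1, 7))) = 4534/(2256/(-4215) + 1/48) = 4534/(2256*(-1/4215) + 1*(1/48)) = 4534/(-752/1405 + 1/48) = 4534/(-34691/67440) = 4534*(-67440/34691) = -305772960/34691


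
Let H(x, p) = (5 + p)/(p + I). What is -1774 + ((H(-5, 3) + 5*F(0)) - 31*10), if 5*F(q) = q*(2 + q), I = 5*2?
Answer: -27084/13 ≈ -2083.4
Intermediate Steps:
I = 10
F(q) = q*(2 + q)/5 (F(q) = (q*(2 + q))/5 = q*(2 + q)/5)
H(x, p) = (5 + p)/(10 + p) (H(x, p) = (5 + p)/(p + 10) = (5 + p)/(10 + p))
-1774 + ((H(-5, 3) + 5*F(0)) - 31*10) = -1774 + (((5 + 3)/(10 + 3) + 5*((1/5)*0*(2 + 0))) - 31*10) = -1774 + ((8/13 + 5*((1/5)*0*2)) - 310) = -1774 + (((1/13)*8 + 5*0) - 310) = -1774 + ((8/13 + 0) - 310) = -1774 + (8/13 - 310) = -1774 - 4022/13 = -27084/13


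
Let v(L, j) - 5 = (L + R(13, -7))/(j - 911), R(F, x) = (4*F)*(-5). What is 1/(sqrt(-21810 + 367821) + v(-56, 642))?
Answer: -446809/25034943050 + 72361*sqrt(346011)/25034943050 ≈ 0.0016824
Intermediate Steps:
R(F, x) = -20*F
v(L, j) = 5 + (-260 + L)/(-911 + j) (v(L, j) = 5 + (L - 20*13)/(j - 911) = 5 + (L - 260)/(-911 + j) = 5 + (-260 + L)/(-911 + j))
1/(sqrt(-21810 + 367821) + v(-56, 642)) = 1/(sqrt(-21810 + 367821) + (-4815 - 56 + 5*642)/(-911 + 642)) = 1/(sqrt(346011) + (-4815 - 56 + 3210)/(-269)) = 1/(sqrt(346011) - 1/269*(-1661)) = 1/(sqrt(346011) + 1661/269) = 1/(1661/269 + sqrt(346011))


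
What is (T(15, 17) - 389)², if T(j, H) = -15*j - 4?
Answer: 381924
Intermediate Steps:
T(j, H) = -4 - 15*j
(T(15, 17) - 389)² = ((-4 - 15*15) - 389)² = ((-4 - 225) - 389)² = (-229 - 389)² = (-618)² = 381924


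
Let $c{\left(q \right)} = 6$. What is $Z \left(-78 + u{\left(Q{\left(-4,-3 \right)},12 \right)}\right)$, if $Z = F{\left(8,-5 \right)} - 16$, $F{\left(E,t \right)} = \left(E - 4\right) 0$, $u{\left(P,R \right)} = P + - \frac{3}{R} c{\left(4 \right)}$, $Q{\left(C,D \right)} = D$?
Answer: $1320$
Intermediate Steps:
$u{\left(P,R \right)} = P - \frac{18}{R}$ ($u{\left(P,R \right)} = P + - \frac{3}{R} 6 = P - \frac{18}{R}$)
$F{\left(E,t \right)} = 0$ ($F{\left(E,t \right)} = \left(-4 + E\right) 0 = 0$)
$Z = -16$ ($Z = 0 - 16 = -16$)
$Z \left(-78 + u{\left(Q{\left(-4,-3 \right)},12 \right)}\right) = - 16 \left(-78 - \left(3 + \frac{18}{12}\right)\right) = - 16 \left(-78 - \frac{9}{2}\right) = \left(-16\right) \left(- \frac{165}{2}\right) = 1320$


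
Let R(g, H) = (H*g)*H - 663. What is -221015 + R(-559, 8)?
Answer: -257454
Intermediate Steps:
R(g, H) = -663 + g*H**2 (R(g, H) = g*H**2 - 663 = -663 + g*H**2)
-221015 + R(-559, 8) = -221015 + (-663 - 559*8**2) = -221015 + (-663 - 559*64) = -221015 + (-663 - 35776) = -221015 - 36439 = -257454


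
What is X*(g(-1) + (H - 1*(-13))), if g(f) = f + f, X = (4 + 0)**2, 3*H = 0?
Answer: 176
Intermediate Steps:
H = 0 (H = (1/3)*0 = 0)
X = 16 (X = 4**2 = 16)
g(f) = 2*f
X*(g(-1) + (H - 1*(-13))) = 16*(2*(-1) + (0 - 1*(-13))) = 16*(-2 + (0 + 13)) = 16*(-2 + 13) = 16*11 = 176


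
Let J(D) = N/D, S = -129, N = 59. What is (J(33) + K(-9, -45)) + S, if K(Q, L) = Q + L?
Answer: -5980/33 ≈ -181.21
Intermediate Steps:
K(Q, L) = L + Q
J(D) = 59/D
(J(33) + K(-9, -45)) + S = (59/33 + (-45 - 9)) - 129 = (59*(1/33) - 54) - 129 = (59/33 - 54) - 129 = -1723/33 - 129 = -5980/33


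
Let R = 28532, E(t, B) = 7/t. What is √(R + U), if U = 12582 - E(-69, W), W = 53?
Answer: √195744237/69 ≈ 202.77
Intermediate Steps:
U = 868165/69 (U = 12582 - 7/(-69) = 12582 - 7*(-1)/69 = 12582 - 1*(-7/69) = 12582 + 7/69 = 868165/69 ≈ 12582.)
√(R + U) = √(28532 + 868165/69) = √(2836873/69) = √195744237/69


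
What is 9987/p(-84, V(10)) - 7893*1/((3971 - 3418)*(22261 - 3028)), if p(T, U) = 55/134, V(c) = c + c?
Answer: 1581501064103/64996855 ≈ 24332.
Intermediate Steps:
V(c) = 2*c
p(T, U) = 55/134 (p(T, U) = 55*(1/134) = 55/134)
9987/p(-84, V(10)) - 7893*1/((3971 - 3418)*(22261 - 3028)) = 9987/(55/134) - 7893*1/((3971 - 3418)*(22261 - 3028)) = 9987*(134/55) - 7893/(19233*553) = 1338258/55 - 7893/10635849 = 1338258/55 - 7893*1/10635849 = 1338258/55 - 877/1181761 = 1581501064103/64996855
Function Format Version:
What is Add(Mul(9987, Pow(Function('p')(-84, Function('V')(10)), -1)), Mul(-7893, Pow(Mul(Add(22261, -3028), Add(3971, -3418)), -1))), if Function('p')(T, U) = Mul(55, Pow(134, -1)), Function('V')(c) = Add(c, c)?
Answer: Rational(1581501064103, 64996855) ≈ 24332.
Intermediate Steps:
Function('V')(c) = Mul(2, c)
Function('p')(T, U) = Rational(55, 134) (Function('p')(T, U) = Mul(55, Rational(1, 134)) = Rational(55, 134))
Add(Mul(9987, Pow(Function('p')(-84, Function('V')(10)), -1)), Mul(-7893, Pow(Mul(Add(22261, -3028), Add(3971, -3418)), -1))) = Add(Mul(9987, Pow(Rational(55, 134), -1)), Mul(-7893, Pow(Mul(Add(22261, -3028), Add(3971, -3418)), -1))) = Add(Mul(9987, Rational(134, 55)), Mul(-7893, Pow(Mul(19233, 553), -1))) = Add(Rational(1338258, 55), Mul(-7893, Pow(10635849, -1))) = Add(Rational(1338258, 55), Mul(-7893, Rational(1, 10635849))) = Add(Rational(1338258, 55), Rational(-877, 1181761)) = Rational(1581501064103, 64996855)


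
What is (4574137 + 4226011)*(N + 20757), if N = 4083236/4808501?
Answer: 878379191230896964/4808501 ≈ 1.8267e+11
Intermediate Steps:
N = 4083236/4808501 (N = 4083236*(1/4808501) = 4083236/4808501 ≈ 0.84917)
(4574137 + 4226011)*(N + 20757) = (4574137 + 4226011)*(4083236/4808501 + 20757) = 8800148*(99814138493/4808501) = 878379191230896964/4808501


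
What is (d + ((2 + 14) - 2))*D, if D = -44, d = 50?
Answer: -2816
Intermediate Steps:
(d + ((2 + 14) - 2))*D = (50 + ((2 + 14) - 2))*(-44) = (50 + (16 - 2))*(-44) = (50 + 14)*(-44) = 64*(-44) = -2816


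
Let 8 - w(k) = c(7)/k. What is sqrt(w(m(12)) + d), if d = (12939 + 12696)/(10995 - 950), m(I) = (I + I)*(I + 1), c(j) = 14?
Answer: sqrt(5265476619)/22386 ≈ 3.2415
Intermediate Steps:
m(I) = 2*I*(1 + I) (m(I) = (2*I)*(1 + I) = 2*I*(1 + I))
w(k) = 8 - 14/k
d = 5127/2009 (d = 25635/10045 = 25635*(1/10045) = 5127/2009 ≈ 2.5520)
sqrt(w(m(12)) + d) = sqrt((8 - 14*1/(24*(1 + 12))) + 5127/2009) = sqrt((8 - 14/(2*12*13)) + 5127/2009) = sqrt((8 - 14/312) + 5127/2009) = sqrt((8 - 14*1/312) + 5127/2009) = sqrt((8 - 7/156) + 5127/2009) = sqrt(1241/156 + 5127/2009) = sqrt(3292981/313404) = sqrt(5265476619)/22386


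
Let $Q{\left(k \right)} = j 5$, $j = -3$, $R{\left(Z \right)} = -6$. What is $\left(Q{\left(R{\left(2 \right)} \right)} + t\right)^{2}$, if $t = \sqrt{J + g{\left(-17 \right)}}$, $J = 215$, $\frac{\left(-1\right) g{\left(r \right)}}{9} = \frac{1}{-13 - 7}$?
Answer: $\frac{\left(150 - \sqrt{21545}\right)^{2}}{100} \approx 0.10355$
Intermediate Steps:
$g{\left(r \right)} = \frac{9}{20}$ ($g{\left(r \right)} = - \frac{9}{-13 - 7} = - \frac{9}{-20} = \left(-9\right) \left(- \frac{1}{20}\right) = \frac{9}{20}$)
$t = \frac{\sqrt{21545}}{10}$ ($t = \sqrt{215 + \frac{9}{20}} = \sqrt{\frac{4309}{20}} = \frac{\sqrt{21545}}{10} \approx 14.678$)
$Q{\left(k \right)} = -15$ ($Q{\left(k \right)} = \left(-3\right) 5 = -15$)
$\left(Q{\left(R{\left(2 \right)} \right)} + t\right)^{2} = \left(-15 + \frac{\sqrt{21545}}{10}\right)^{2}$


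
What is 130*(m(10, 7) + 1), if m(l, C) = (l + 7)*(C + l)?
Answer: 37700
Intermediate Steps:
m(l, C) = (7 + l)*(C + l)
130*(m(10, 7) + 1) = 130*((10**2 + 7*7 + 7*10 + 7*10) + 1) = 130*((100 + 49 + 70 + 70) + 1) = 130*(289 + 1) = 130*290 = 37700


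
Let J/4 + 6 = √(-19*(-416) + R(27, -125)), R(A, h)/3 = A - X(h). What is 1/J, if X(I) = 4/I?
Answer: 375/1987274 + 5*√4990685/3974548 ≈ 0.0029991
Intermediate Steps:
R(A, h) = -12/h + 3*A (R(A, h) = 3*(A - 4/h) = -12/h + 3*A)
J = -24 + 4*√4990685/25 (J = -24 + 4*√(-19*(-416) + (-12/(-125) + 3*27)) = -24 + 4*√(7904 + (-12*(-1/125) + 81)) = -24 + 4*√(7904 + (12/125 + 81)) = -24 + 4*√(7904 + 10137/125) = -24 + 4*√(998137/125) = -24 + 4*(√4990685/25) = -24 + 4*√4990685/25 ≈ 333.44)
1/J = 1/(-24 + 4*√4990685/25)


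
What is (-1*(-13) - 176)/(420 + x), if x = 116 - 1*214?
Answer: -163/322 ≈ -0.50621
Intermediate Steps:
x = -98 (x = 116 - 214 = -98)
(-1*(-13) - 176)/(420 + x) = (-1*(-13) - 176)/(420 - 98) = (13 - 176)/322 = -163*1/322 = -163/322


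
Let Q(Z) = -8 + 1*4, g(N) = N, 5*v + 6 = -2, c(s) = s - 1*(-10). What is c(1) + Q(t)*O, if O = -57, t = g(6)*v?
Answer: 239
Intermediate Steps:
c(s) = 10 + s (c(s) = s + 10 = 10 + s)
v = -8/5 (v = -6/5 + (1/5)*(-2) = -6/5 - 2/5 = -8/5 ≈ -1.6000)
t = -48/5 (t = 6*(-8/5) = -48/5 ≈ -9.6000)
Q(Z) = -4 (Q(Z) = -8 + 4 = -4)
c(1) + Q(t)*O = (10 + 1) - 4*(-57) = 11 + 228 = 239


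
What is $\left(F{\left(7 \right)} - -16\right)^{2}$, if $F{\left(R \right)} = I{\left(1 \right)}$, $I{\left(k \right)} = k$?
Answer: $289$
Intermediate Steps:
$F{\left(R \right)} = 1$
$\left(F{\left(7 \right)} - -16\right)^{2} = \left(1 - -16\right)^{2} = \left(1 + 16\right)^{2} = 17^{2} = 289$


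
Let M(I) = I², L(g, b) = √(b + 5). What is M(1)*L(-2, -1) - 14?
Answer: -12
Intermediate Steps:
L(g, b) = √(5 + b)
M(1)*L(-2, -1) - 14 = 1²*√(5 - 1) - 14 = 1*√4 - 14 = 1*2 - 14 = 2 - 14 = -12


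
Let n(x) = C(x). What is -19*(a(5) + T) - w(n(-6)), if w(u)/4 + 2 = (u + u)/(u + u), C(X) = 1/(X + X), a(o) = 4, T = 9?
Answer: -243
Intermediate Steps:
C(X) = 1/(2*X)
n(x) = 1/(2*x)
w(u) = -4 (w(u) = -8 + 4*((u + u)/(u + u)) = -8 + 4*((2*u)/((2*u))) = -8 + 4*((2*u)*(1/(2*u))) = -8 + 4*1 = -8 + 4 = -4)
-19*(a(5) + T) - w(n(-6)) = -19*(4 + 9) - 1*(-4) = -19*13 + 4 = -247 + 4 = -243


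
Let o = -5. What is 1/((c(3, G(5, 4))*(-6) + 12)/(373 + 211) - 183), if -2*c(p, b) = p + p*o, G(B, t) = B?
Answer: -73/13362 ≈ -0.0054633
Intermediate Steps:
c(p, b) = 2*p (c(p, b) = -(p + p*(-5))/2 = -(p - 5*p)/2 = -(-2)*p = 2*p)
1/((c(3, G(5, 4))*(-6) + 12)/(373 + 211) - 183) = 1/(((2*3)*(-6) + 12)/(373 + 211) - 183) = 1/((6*(-6) + 12)/584 - 183) = 1/((-36 + 12)*(1/584) - 183) = 1/(-24*1/584 - 183) = 1/(-3/73 - 183) = 1/(-13362/73) = -73/13362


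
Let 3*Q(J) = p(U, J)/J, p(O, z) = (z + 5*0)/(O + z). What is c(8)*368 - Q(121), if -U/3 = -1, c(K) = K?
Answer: 1095167/372 ≈ 2944.0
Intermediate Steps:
U = 3 (U = -3*(-1) = 3)
p(O, z) = z/(O + z) (p(O, z) = (z + 0)/(O + z) = z/(O + z))
Q(J) = 1/(3*(3 + J)) (Q(J) = ((J/(3 + J))/J)/3 = 1/(3*(3 + J)))
c(8)*368 - Q(121) = 8*368 - 1/(3*(3 + 121)) = 2944 - 1/(3*124) = 2944 - 1*1/372 = 2944 - 1/372 = 1095167/372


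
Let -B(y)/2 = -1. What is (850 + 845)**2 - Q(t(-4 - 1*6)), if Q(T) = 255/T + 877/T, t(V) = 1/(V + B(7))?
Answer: 2882081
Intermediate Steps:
B(y) = 2 (B(y) = -2*(-1) = 2)
t(V) = 1/(2 + V) (t(V) = 1/(V + 2) = 1/(2 + V))
Q(T) = 1132/T
(850 + 845)**2 - Q(t(-4 - 1*6)) = (850 + 845)**2 - 1132/(1/(2 + (-4 - 1*6))) = 1695**2 - 1132/(1/(2 + (-4 - 6))) = 2873025 - 1132/(1/(2 - 10)) = 2873025 - 1132/(1/(-8)) = 2873025 - 1132/(-1/8) = 2873025 - 1132*(-8) = 2873025 - 1*(-9056) = 2873025 + 9056 = 2882081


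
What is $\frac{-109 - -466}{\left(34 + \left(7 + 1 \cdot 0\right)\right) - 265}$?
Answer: $- \frac{51}{32} \approx -1.5938$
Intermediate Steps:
$\frac{-109 - -466}{\left(34 + \left(7 + 1 \cdot 0\right)\right) - 265} = \frac{-109 + 466}{\left(34 + \left(7 + 0\right)\right) - 265} = \frac{357}{\left(34 + 7\right) - 265} = \frac{357}{41 - 265} = \frac{357}{-224} = 357 \left(- \frac{1}{224}\right) = - \frac{51}{32}$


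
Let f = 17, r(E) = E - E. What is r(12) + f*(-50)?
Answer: -850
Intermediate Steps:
r(E) = 0
r(12) + f*(-50) = 0 + 17*(-50) = 0 - 850 = -850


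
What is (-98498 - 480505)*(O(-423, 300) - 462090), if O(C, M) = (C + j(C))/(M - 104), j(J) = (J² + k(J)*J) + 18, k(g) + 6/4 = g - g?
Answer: 104672719919889/392 ≈ 2.6702e+11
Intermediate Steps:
k(g) = -3/2 (k(g) = -3/2 + (g - g) = -3/2 + 0 = -3/2)
j(J) = 18 + J² - 3*J/2 (j(J) = (J² - 3*J/2) + 18 = 18 + J² - 3*J/2)
O(C, M) = (18 + C² - C/2)/(-104 + M) (O(C, M) = (C + (18 + C² - 3*C/2))/(M - 104) = (18 + C² - C/2)/(-104 + M))
(-98498 - 480505)*(O(-423, 300) - 462090) = (-98498 - 480505)*((18 + (-423)² - ½*(-423))/(-104 + 300) - 462090) = -579003*((18 + 178929 + 423/2)/196 - 462090) = -579003*((1/196)*(358317/2) - 462090) = -579003*(358317/392 - 462090) = -579003*(-180780963/392) = 104672719919889/392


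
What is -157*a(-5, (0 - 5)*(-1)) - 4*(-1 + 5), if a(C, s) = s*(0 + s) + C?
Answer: -3156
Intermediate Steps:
a(C, s) = C + s² (a(C, s) = s*s + C = s² + C = C + s²)
-157*a(-5, (0 - 5)*(-1)) - 4*(-1 + 5) = -157*(-5 + ((0 - 5)*(-1))²) - 4*(-1 + 5) = -157*(-5 + (-5*(-1))²) - 4*4 = -157*(-5 + 5²) - 16 = -157*(-5 + 25) - 16 = -157*20 - 16 = -3140 - 16 = -3156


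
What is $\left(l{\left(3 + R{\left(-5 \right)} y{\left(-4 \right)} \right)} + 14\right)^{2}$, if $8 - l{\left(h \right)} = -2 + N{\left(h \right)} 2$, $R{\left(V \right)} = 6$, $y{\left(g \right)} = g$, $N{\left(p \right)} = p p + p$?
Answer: $665856$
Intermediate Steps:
$N{\left(p \right)} = p + p^{2}$ ($N{\left(p \right)} = p^{2} + p = p + p^{2}$)
$l{\left(h \right)} = 10 - 2 h \left(1 + h\right)$ ($l{\left(h \right)} = 8 - \left(-2 + h \left(1 + h\right) 2\right) = 8 - \left(-2 + 2 h \left(1 + h\right)\right) = 10 - 2 h \left(1 + h\right)$)
$\left(l{\left(3 + R{\left(-5 \right)} y{\left(-4 \right)} \right)} + 14\right)^{2} = \left(\left(10 - 2 \left(3 + 6 \left(-4\right)\right) \left(1 + \left(3 + 6 \left(-4\right)\right)\right)\right) + 14\right)^{2} = \left(\left(10 - 2 \left(3 - 24\right) \left(1 + \left(3 - 24\right)\right)\right) + 14\right)^{2} = \left(\left(10 - - 42 \left(1 - 21\right)\right) + 14\right)^{2} = \left(\left(10 - \left(-42\right) \left(-20\right)\right) + 14\right)^{2} = \left(\left(10 - 840\right) + 14\right)^{2} = \left(-830 + 14\right)^{2} = \left(-816\right)^{2} = 665856$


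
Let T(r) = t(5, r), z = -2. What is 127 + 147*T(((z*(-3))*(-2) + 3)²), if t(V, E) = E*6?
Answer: 71569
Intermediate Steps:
t(V, E) = 6*E
T(r) = 6*r
127 + 147*T(((z*(-3))*(-2) + 3)²) = 127 + 147*(6*(-2*(-3)*(-2) + 3)²) = 127 + 147*(6*(6*(-2) + 3)²) = 127 + 147*(6*(-12 + 3)²) = 127 + 147*(6*(-9)²) = 127 + 147*(6*81) = 127 + 147*486 = 127 + 71442 = 71569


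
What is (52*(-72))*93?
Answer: -348192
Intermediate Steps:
(52*(-72))*93 = -3744*93 = -348192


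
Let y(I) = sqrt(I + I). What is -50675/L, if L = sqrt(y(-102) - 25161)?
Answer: -50675/sqrt(-25161 + 2*I*sqrt(51)) ≈ -0.090675 + 319.47*I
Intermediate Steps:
y(I) = sqrt(2)*sqrt(I) (y(I) = sqrt(2*I) = sqrt(2)*sqrt(I))
L = sqrt(-25161 + 2*I*sqrt(51)) (L = sqrt(sqrt(2)*sqrt(-102) - 25161) = sqrt(sqrt(2)*(I*sqrt(102)) - 25161) = sqrt(2*I*sqrt(51) - 25161) = sqrt(-25161 + 2*I*sqrt(51)) ≈ 0.045 + 158.62*I)
-50675/L = -50675/sqrt(-25161 + 2*I*sqrt(51))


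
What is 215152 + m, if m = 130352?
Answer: 345504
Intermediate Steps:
215152 + m = 215152 + 130352 = 345504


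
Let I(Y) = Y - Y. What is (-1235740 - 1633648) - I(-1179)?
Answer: -2869388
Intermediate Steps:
I(Y) = 0
(-1235740 - 1633648) - I(-1179) = (-1235740 - 1633648) - 1*0 = -2869388 + 0 = -2869388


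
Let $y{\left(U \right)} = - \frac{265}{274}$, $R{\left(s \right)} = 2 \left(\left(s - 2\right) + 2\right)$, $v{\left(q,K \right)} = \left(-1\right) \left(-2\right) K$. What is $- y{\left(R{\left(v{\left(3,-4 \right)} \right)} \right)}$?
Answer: $\frac{265}{274} \approx 0.96715$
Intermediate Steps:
$v{\left(q,K \right)} = 2 K$
$R{\left(s \right)} = 2 s$ ($R{\left(s \right)} = 2 \left(\left(-2 + s\right) + 2\right) = 2 s$)
$y{\left(U \right)} = - \frac{265}{274}$ ($y{\left(U \right)} = \left(-265\right) \frac{1}{274} = - \frac{265}{274}$)
$- y{\left(R{\left(v{\left(3,-4 \right)} \right)} \right)} = \left(-1\right) \left(- \frac{265}{274}\right) = \frac{265}{274}$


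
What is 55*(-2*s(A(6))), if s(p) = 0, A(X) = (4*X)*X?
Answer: 0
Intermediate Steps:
A(X) = 4*X**2
55*(-2*s(A(6))) = 55*(-2*0) = 55*0 = 0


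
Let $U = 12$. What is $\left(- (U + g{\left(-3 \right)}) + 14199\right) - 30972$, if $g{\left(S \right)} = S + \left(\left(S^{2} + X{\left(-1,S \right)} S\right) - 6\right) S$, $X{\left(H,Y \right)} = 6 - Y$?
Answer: $-16854$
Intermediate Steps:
$g{\left(S \right)} = S + S \left(-6 + S^{2} + S \left(6 - S\right)\right)$ ($g{\left(S \right)} = S + \left(\left(S^{2} + \left(6 - S\right) S\right) - 6\right) S = S + \left(\left(S^{2} + S \left(6 - S\right)\right) - 6\right) S = S + \left(-6 + S^{2} + S \left(6 - S\right)\right) S = S + S \left(-6 + S^{2} + S \left(6 - S\right)\right)$)
$\left(- (U + g{\left(-3 \right)}) + 14199\right) - 30972 = \left(- (12 - 3 \left(-5 + 6 \left(-3\right)\right)) + 14199\right) - 30972 = \left(- (12 - 3 \left(-5 - 18\right)) + 14199\right) - 30972 = \left(- (12 - -69) + 14199\right) - 30972 = \left(- (12 + 69) + 14199\right) - 30972 = \left(\left(-1\right) 81 + 14199\right) - 30972 = \left(-81 + 14199\right) - 30972 = 14118 - 30972 = -16854$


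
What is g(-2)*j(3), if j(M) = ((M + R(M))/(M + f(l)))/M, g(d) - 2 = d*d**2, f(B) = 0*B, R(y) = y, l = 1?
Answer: -4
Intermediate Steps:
f(B) = 0
g(d) = 2 + d**3 (g(d) = 2 + d*d**2 = 2 + d**3)
j(M) = 2/M (j(M) = ((M + M)/(M + 0))/M = ((2*M)/M)/M = 2/M)
g(-2)*j(3) = (2 + (-2)**3)*(2/3) = (2 - 8)*(2*(1/3)) = -6*2/3 = -4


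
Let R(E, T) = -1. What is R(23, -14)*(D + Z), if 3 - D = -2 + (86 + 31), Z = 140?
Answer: -28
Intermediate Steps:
D = -112 (D = 3 - (-2 + (86 + 31)) = 3 - (-2 + 117) = 3 - 1*115 = 3 - 115 = -112)
R(23, -14)*(D + Z) = -(-112 + 140) = -1*28 = -28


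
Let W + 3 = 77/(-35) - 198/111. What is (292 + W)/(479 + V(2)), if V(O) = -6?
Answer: 52728/87505 ≈ 0.60257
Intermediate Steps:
W = -1292/185 (W = -3 + (77/(-35) - 198/111) = -3 + (77*(-1/35) - 198*1/111) = -3 + (-11/5 - 66/37) = -3 - 737/185 = -1292/185 ≈ -6.9838)
(292 + W)/(479 + V(2)) = (292 - 1292/185)/(479 - 6) = (52728/185)/473 = (52728/185)*(1/473) = 52728/87505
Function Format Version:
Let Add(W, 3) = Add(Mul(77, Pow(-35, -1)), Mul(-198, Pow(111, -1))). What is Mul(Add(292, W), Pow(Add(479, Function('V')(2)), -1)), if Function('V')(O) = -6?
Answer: Rational(52728, 87505) ≈ 0.60257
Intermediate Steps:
W = Rational(-1292, 185) (W = Add(-3, Add(Mul(77, Pow(-35, -1)), Mul(-198, Pow(111, -1)))) = Add(-3, Add(Mul(77, Rational(-1, 35)), Mul(-198, Rational(1, 111)))) = Add(-3, Add(Rational(-11, 5), Rational(-66, 37))) = Add(-3, Rational(-737, 185)) = Rational(-1292, 185) ≈ -6.9838)
Mul(Add(292, W), Pow(Add(479, Function('V')(2)), -1)) = Mul(Add(292, Rational(-1292, 185)), Pow(Add(479, -6), -1)) = Mul(Rational(52728, 185), Pow(473, -1)) = Mul(Rational(52728, 185), Rational(1, 473)) = Rational(52728, 87505)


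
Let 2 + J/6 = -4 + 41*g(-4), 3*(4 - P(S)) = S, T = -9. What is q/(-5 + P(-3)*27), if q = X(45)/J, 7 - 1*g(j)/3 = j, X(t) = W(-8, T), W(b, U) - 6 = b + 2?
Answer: 0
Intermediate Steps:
W(b, U) = 8 + b (W(b, U) = 6 + (b + 2) = 6 + (2 + b) = 8 + b)
X(t) = 0 (X(t) = 8 - 8 = 0)
g(j) = 21 - 3*j
P(S) = 4 - S/3
J = 8082 (J = -12 + 6*(-4 + 41*(21 - 3*(-4))) = -12 + 6*(-4 + 41*(21 + 12)) = -12 + 6*(-4 + 41*33) = -12 + 6*(-4 + 1353) = -12 + 6*1349 = -12 + 8094 = 8082)
q = 0 (q = 0/8082 = 0*(1/8082) = 0)
q/(-5 + P(-3)*27) = 0/(-5 + (4 - 1/3*(-3))*27) = 0/(-5 + (4 + 1)*27) = 0/(-5 + 5*27) = 0/(-5 + 135) = 0/130 = 0*(1/130) = 0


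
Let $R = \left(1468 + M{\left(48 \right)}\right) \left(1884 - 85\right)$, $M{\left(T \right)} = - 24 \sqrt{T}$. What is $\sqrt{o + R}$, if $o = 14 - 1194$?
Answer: $2 \sqrt{659938 - 43176 \sqrt{3}} \approx 1529.9$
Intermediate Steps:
$o = -1180$ ($o = 14 - 1194 = -1180$)
$R = 2640932 - 172704 \sqrt{3}$ ($R = \left(1468 - 24 \sqrt{48}\right) \left(1884 - 85\right) = \left(1468 - 24 \cdot 4 \sqrt{3}\right) 1799 = \left(1468 - 96 \sqrt{3}\right) 1799 = 2640932 - 172704 \sqrt{3} \approx 2.3418 \cdot 10^{6}$)
$\sqrt{o + R} = \sqrt{-1180 + \left(2640932 - 172704 \sqrt{3}\right)} = \sqrt{2639752 - 172704 \sqrt{3}}$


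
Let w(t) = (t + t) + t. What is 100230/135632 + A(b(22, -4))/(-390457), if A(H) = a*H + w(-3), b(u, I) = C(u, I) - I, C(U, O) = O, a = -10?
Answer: 19568362899/26479231912 ≈ 0.73901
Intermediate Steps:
w(t) = 3*t (w(t) = 2*t + t = 3*t)
b(u, I) = 0 (b(u, I) = I - I = 0)
A(H) = -9 - 10*H (A(H) = -10*H + 3*(-3) = -10*H - 9 = -9 - 10*H)
100230/135632 + A(b(22, -4))/(-390457) = 100230/135632 + (-9 - 10*0)/(-390457) = 100230*(1/135632) + (-9 + 0)*(-1/390457) = 50115/67816 - 9*(-1/390457) = 50115/67816 + 9/390457 = 19568362899/26479231912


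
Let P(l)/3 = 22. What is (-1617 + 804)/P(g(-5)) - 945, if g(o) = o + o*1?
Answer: -21061/22 ≈ -957.32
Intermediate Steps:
g(o) = 2*o (g(o) = o + o = 2*o)
P(l) = 66 (P(l) = 3*22 = 66)
(-1617 + 804)/P(g(-5)) - 945 = (-1617 + 804)/66 - 945 = -813*1/66 - 945 = -271/22 - 945 = -21061/22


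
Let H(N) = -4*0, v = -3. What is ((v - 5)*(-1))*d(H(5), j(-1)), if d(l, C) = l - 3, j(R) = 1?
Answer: -24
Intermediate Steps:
H(N) = 0
d(l, C) = -3 + l
((v - 5)*(-1))*d(H(5), j(-1)) = ((-3 - 5)*(-1))*(-3 + 0) = -8*(-1)*(-3) = 8*(-3) = -24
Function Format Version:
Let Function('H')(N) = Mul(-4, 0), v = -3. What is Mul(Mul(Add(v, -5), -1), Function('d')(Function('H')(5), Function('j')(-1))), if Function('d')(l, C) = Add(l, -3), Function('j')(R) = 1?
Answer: -24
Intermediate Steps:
Function('H')(N) = 0
Function('d')(l, C) = Add(-3, l)
Mul(Mul(Add(v, -5), -1), Function('d')(Function('H')(5), Function('j')(-1))) = Mul(Mul(Add(-3, -5), -1), Add(-3, 0)) = Mul(Mul(-8, -1), -3) = Mul(8, -3) = -24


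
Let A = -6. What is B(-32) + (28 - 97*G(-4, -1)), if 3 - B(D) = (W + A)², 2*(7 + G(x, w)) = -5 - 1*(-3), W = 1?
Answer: 782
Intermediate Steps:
G(x, w) = -8 (G(x, w) = -7 + (-5 - 1*(-3))/2 = -7 + (-5 + 3)/2 = -7 + (½)*(-2) = -7 - 1 = -8)
B(D) = -22 (B(D) = 3 - (1 - 6)² = 3 - 1*(-5)² = 3 - 1*25 = 3 - 25 = -22)
B(-32) + (28 - 97*G(-4, -1)) = -22 + (28 - 97*(-8)) = -22 + (28 + 776) = -22 + 804 = 782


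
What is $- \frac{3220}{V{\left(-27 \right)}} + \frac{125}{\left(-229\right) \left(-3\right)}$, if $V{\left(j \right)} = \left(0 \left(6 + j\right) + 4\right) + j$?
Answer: $\frac{96305}{687} \approx 140.18$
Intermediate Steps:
$V{\left(j \right)} = 4 + j$ ($V{\left(j \right)} = \left(0 + 4\right) + j = 4 + j$)
$- \frac{3220}{V{\left(-27 \right)}} + \frac{125}{\left(-229\right) \left(-3\right)} = - \frac{3220}{4 - 27} + \frac{125}{\left(-229\right) \left(-3\right)} = - \frac{3220}{-23} + \frac{125}{687} = \left(-3220\right) \left(- \frac{1}{23}\right) + 125 \cdot \frac{1}{687} = 140 + \frac{125}{687} = \frac{96305}{687}$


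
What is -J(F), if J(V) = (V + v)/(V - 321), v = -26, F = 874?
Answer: -848/553 ≈ -1.5335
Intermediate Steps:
J(V) = (-26 + V)/(-321 + V) (J(V) = (V - 26)/(V - 321) = (-26 + V)/(-321 + V))
-J(F) = -(-26 + 874)/(-321 + 874) = -848/553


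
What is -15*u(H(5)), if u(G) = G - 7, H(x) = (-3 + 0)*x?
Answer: 330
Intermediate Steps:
H(x) = -3*x
u(G) = -7 + G
-15*u(H(5)) = -15*(-7 - 3*5) = -15*(-7 - 15) = -15*(-22) = 330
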